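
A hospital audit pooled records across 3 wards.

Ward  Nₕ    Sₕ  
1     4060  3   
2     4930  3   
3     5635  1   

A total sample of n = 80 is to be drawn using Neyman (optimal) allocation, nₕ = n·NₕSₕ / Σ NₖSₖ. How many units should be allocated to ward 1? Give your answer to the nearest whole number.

Σ NₕSₕ = 4060·3 + 4930·3 + 5635·1 = 32605.
Share for 1: 12180/32605 = 0.37356.
n_1 = 80 × 0.37356 = 29.885... → 30.

30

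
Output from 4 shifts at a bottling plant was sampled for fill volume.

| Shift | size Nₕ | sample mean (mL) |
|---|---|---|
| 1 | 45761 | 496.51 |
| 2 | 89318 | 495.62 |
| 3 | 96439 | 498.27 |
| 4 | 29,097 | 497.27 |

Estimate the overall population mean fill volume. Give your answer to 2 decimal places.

496.94

N = 45761 + 89318 + 96439 + 29097 = 260615.
Weight each subgroup mean by Nₕ/N and sum.
Σ Nₕx̄ₕ = 45761·496.51 + 89318·495.62 + 96439·498.27 + 29097·497.27 = 22720794.11 + 44267787.16 + 48052660.53 + 14469065.19 = 129510306.99.
Divide by N: 129510306.99 / 260615 = 496.9411... → 496.94.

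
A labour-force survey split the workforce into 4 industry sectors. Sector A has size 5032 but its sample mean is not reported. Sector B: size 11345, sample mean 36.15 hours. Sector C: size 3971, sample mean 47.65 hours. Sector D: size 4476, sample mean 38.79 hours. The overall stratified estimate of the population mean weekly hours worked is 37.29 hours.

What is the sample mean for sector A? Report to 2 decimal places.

N = 5032 + 11345 + 3971 + 4476 = 24824.
Overall total = μ·N = 37.29·24824 = 925686.96.
Subtract the known strata: 11345·36.15 + 3971·47.65 + 4476·38.79 = 772963.94.
Remaining total for sector A: 925686.96 − 772963.94 = 152723.02.
Divide by its size: 152723.02 / 5032 = 30.3504... → 30.35.

30.35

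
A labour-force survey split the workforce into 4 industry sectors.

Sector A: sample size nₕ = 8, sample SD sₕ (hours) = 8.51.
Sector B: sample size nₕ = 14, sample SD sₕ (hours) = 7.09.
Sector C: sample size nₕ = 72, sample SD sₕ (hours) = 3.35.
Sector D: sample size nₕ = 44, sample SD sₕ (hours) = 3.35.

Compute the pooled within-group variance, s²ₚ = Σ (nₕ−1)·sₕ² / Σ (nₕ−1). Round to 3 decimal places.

18.207

Degrees of freedom: 7 + 13 + 71 + 43 = 134.
Σ(nₕ−1)sₕ² = 7·72.4201 + 13·50.2681 + 71·11.2225 + 43·11.2225 = 2439.791.
s²ₚ = 2439.791 / 134 = 18.20740... → 18.207.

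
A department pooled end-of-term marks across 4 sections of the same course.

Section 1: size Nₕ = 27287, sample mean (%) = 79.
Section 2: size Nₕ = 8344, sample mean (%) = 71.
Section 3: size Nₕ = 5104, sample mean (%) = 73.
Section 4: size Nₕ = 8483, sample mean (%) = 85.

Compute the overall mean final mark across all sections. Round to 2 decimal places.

N = 49218; weights Wₕ = Nₕ/N = (0.5544, 0.1695, 0.1037, 0.1724).
x̄_st = Σ Wₕ·x̄ₕ = 0.5544·79 + 0.1695·71 + 0.1037·73 + 0.1724·85 ≈ 78.0557...
→ 78.06.

78.06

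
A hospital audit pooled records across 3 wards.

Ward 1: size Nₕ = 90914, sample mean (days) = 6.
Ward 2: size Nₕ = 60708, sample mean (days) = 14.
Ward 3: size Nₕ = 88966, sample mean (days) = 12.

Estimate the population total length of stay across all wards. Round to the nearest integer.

1: 90914·6 = 545484
2: 60708·14 = 849912
3: 88966·12 = 1067592
τ̂ = Σ Nₕx̄ₕ = 2462988.

2462988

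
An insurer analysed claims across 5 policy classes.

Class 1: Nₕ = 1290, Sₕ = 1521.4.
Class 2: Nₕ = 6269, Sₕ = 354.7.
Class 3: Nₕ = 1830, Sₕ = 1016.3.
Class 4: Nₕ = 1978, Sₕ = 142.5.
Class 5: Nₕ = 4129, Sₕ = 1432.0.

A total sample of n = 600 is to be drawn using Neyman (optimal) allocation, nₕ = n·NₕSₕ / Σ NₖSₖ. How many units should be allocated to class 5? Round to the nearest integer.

290

1: NₕSₕ = 1290·1521.4 = 1962606
2: NₕSₕ = 6269·354.7 = 2223614.3
3: NₕSₕ = 1830·1016.3 = 1859829
4: NₕSₕ = 1978·142.5 = 281865
5: NₕSₕ = 4129·1432.0 = 5912728
Σ NₕSₕ = 12240642.3.
n_5 = 600·5912728/12240642.3 = 289.824... → 290.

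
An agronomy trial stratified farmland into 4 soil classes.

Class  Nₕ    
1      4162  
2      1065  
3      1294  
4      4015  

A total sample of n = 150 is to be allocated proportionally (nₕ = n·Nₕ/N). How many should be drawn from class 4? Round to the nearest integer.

57

N = 4162 + 1065 + 1294 + 4015 = 10536.
n_4 = 150·4015/10536 = 57.161... → 57.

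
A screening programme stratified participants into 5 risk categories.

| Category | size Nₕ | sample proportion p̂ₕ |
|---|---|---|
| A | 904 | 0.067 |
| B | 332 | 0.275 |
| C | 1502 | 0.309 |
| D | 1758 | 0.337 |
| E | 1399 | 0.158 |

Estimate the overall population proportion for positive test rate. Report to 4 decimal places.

Wₕ = Nₕ/N with N = 5895: 0.1534, 0.0563, 0.2548, 0.2982, 0.2373.
p̂_st = 0.1534·0.067 + 0.0563·0.275 + 0.2548·0.309 + 0.2982·0.337 + 0.2373·0.158 ≈ 0.242489... → 0.2425.

0.2425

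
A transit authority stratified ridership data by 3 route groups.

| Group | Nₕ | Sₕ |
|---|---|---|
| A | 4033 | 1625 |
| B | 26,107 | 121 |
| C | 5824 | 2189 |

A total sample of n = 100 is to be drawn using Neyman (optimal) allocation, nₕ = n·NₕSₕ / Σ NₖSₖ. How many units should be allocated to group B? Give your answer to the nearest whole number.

A: NₕSₕ = 4033·1625 = 6553625
B: NₕSₕ = 26107·121 = 3158947
C: NₕSₕ = 5824·2189 = 12748736
Σ NₕSₕ = 22461308.
n_B = 100·3158947/22461308 = 14.064... → 14.

14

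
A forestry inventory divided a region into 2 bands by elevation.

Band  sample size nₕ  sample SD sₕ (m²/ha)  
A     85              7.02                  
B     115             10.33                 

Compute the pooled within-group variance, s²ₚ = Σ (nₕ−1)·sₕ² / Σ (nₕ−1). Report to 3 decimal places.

82.345

Degrees of freedom: 84 + 114 = 198.
Σ(nₕ−1)sₕ² = 84·49.2804 + 114·106.7089 = 16304.3682.
s²ₚ = 16304.3682 / 198 = 82.34529... → 82.345.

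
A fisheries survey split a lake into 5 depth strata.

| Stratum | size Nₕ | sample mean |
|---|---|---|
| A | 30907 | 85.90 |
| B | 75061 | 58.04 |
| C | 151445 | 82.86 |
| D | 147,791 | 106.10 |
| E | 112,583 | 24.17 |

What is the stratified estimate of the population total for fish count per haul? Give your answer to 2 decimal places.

37961940.65

Population total = Σ Nₕ·x̄ₕ (each stratum's size times its mean).
30907·85.90 + 75061·58.04 + 151445·82.86 + 147791·106.10 + 112583·24.17 = 2654911.3 + 4356540.44 + 12548732.7 + 15680625.1 + 2721131.11 = 37961940.65.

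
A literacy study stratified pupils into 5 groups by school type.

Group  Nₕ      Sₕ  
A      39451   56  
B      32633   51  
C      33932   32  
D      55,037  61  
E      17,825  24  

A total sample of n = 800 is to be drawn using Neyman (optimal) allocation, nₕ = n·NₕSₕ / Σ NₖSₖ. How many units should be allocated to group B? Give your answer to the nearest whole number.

A: NₕSₕ = 39451·56 = 2209256
B: NₕSₕ = 32633·51 = 1664283
C: NₕSₕ = 33932·32 = 1085824
D: NₕSₕ = 55037·61 = 3357257
E: NₕSₕ = 17825·24 = 427800
Σ NₕSₕ = 8744420.
n_B = 800·1664283/8744420 = 152.260... → 152.

152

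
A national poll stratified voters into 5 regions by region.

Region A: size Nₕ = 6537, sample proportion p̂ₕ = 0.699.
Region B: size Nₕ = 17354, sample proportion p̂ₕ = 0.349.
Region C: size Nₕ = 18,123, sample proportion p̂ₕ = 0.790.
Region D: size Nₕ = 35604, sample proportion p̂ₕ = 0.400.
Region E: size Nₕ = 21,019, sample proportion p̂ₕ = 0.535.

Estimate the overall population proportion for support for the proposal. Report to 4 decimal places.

0.5113

Wₕ = Nₕ/N with N = 98637: 0.0663, 0.1759, 0.1837, 0.3610, 0.2131.
p̂_st = 0.0663·0.699 + 0.1759·0.349 + 0.1837·0.790 + 0.3610·0.400 + 0.2131·0.535 ≈ 0.511267... → 0.5113.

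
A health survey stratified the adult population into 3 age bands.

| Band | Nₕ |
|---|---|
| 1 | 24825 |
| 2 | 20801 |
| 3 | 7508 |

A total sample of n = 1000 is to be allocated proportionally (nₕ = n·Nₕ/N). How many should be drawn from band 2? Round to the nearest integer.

391

Share of band 2 = 20801/53134 = 0.39148.
Allocate 1000 × 0.39148 = 391.482... → 391.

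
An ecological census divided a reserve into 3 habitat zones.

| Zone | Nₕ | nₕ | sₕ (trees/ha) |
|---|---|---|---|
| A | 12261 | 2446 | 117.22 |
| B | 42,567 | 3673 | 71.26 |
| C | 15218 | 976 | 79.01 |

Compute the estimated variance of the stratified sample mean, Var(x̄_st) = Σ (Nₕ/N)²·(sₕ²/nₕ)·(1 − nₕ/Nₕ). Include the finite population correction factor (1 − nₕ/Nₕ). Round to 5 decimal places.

0.88683

N = 70046; Wₕ = Nₕ/N.
zone A: (12261/70046)²·117.22²/2446·(1 − 2446/12261) = 0.13778327
zone B: (42567/70046)²·71.26²/3673·(1 − 3673/42567) = 0.46650863
zone C: (15218/70046)²·79.01²/976·(1 − 976/15218) = 0.28253756
Sum = 0.88682946 → 0.88683.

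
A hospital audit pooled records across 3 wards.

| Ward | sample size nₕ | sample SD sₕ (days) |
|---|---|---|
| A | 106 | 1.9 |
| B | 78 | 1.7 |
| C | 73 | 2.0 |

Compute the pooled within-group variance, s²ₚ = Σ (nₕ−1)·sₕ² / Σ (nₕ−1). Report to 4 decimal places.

3.5023

Degrees of freedom: 105 + 77 + 72 = 254.
Σ(nₕ−1)sₕ² = 105·3.61 + 77·2.89 + 72·4 = 889.58.
s²ₚ = 889.58 / 254 = 3.502283... → 3.5023.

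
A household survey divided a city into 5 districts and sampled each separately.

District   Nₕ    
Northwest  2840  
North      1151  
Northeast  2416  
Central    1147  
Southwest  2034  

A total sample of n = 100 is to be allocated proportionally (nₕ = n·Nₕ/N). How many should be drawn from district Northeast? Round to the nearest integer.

25

N = 2840 + 1151 + 2416 + 1147 + 2034 = 9588.
n_Northeast = 100·2416/9588 = 25.198... → 25.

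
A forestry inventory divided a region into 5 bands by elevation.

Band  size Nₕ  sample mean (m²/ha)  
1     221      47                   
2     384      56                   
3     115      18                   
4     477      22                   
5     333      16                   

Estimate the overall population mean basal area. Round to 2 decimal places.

N = 221 + 384 + 115 + 477 + 333 = 1530.
The stratified mean weights each stratum mean by its population share Nₕ/N.
Σ Nₕx̄ₕ = 221·47 + 384·56 + 115·18 + 477·22 + 333·16 = 10387 + 21504 + 2070 + 10494 + 5328 = 49783.
Divide by N: 49783 / 1530 = 32.5379... → 32.54.

32.54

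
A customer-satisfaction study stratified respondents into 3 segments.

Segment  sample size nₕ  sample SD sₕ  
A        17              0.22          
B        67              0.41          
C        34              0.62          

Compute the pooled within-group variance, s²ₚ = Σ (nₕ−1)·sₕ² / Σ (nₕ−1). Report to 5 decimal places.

Degrees of freedom: 16 + 66 + 33 = 115.
Σ(nₕ−1)sₕ² = 16·0.0484 + 66·0.1681 + 33·0.3844 = 24.5542.
s²ₚ = 24.5542 / 115 = 0.2135148... → 0.21351.

0.21351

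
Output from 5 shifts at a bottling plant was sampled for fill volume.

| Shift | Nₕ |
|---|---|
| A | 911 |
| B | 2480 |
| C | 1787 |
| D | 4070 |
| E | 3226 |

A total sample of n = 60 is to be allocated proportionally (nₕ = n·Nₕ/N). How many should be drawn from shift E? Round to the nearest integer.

16

N = 911 + 2480 + 1787 + 4070 + 3226 = 12474.
n_E = 60·3226/12474 = 15.517... → 16.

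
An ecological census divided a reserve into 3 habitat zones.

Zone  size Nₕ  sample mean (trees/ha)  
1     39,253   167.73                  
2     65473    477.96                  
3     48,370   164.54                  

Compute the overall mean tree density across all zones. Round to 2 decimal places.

x̄_st = (Σ Nₕx̄ₕ) / (Σ Nₕ) = (39253·167.73 + 65473·477.96 + 48370·164.54) / 153096
= 45836180.57 / 153096 = 299.3950... → 299.40.

299.40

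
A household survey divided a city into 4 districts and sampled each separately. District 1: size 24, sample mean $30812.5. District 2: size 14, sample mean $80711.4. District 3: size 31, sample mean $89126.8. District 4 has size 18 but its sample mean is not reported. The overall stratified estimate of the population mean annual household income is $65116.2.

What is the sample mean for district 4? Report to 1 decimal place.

57373.3

Σ Nₕx̄ₕ = N·μ, so 18·x̄_4 = 87·65116.2 − (24·30812.5 + 14·80711.4 + 31·89126.8).
= 5665109.4 − 4632390.4 = 1032719.
x̄_4 = 1032719 / 18 = 57373.278... → 57373.3.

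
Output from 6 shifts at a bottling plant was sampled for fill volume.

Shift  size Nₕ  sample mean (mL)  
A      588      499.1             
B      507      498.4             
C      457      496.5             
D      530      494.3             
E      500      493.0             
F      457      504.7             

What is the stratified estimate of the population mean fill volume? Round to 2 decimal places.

N = 3039; weights Wₕ = Nₕ/N = (0.1935, 0.1668, 0.1504, 0.1744, 0.1645, 0.1504).
x̄_st = Σ Wₕ·x̄ₕ = 0.1935·499.1 + 0.1668·498.4 + 0.1504·496.5 + 0.1744·494.3 + 0.1645·493.0 + 0.1504·504.7 ≈ 497.5936...
→ 497.59.

497.59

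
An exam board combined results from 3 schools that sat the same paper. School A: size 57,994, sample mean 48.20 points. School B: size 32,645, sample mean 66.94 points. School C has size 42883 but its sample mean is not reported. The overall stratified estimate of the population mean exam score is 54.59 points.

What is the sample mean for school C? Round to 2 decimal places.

53.83

Σ Nₕx̄ₕ = N·μ, so 42883·x̄_C = 133522·54.59 − (57994·48.20 + 32645·66.94).
= 7288965.98 − 4980567.1 = 2308398.88.
x̄_C = 2308398.88 / 42883 = 53.8302... → 53.83.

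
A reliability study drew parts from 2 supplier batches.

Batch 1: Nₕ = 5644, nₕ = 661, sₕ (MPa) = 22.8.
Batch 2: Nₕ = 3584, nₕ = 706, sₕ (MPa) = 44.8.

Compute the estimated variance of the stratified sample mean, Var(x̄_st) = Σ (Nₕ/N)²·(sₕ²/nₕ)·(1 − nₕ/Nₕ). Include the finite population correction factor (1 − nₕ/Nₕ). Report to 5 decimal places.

N = 9228; Wₕ = Nₕ/N.
batch 1: (5644/9228)²·22.8²/661·(1 − 661/5644) = 0.25973529
batch 2: (3584/9228)²·44.8²/706·(1 − 706/3584) = 0.34434592
Sum = 0.60408121 → 0.60408.

0.60408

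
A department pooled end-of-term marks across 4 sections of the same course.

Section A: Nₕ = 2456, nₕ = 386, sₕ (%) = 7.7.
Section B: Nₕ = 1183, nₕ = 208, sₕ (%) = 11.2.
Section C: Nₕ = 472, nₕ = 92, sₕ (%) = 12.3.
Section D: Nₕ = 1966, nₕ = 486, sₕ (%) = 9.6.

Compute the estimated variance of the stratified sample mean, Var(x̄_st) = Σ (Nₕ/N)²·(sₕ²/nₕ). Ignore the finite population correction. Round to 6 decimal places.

N = 6077. Term for each stratum: Wₕ²sₕ²/nₕ.
Var(x̄_st) = 0.025088367 + 0.022854079 + 0.009920371 + 0.019846995 = 0.077709812 → 0.077710.

0.077710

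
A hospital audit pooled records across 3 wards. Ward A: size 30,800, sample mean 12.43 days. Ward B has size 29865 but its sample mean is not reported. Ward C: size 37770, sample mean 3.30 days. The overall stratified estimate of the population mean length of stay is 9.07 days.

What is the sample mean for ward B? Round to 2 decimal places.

12.90

Σ Nₕx̄ₕ = N·μ, so 29865·x̄_B = 98435·9.07 − (30800·12.43 + 37770·3.30).
= 892805.45 − 507485 = 385320.45.
x̄_B = 385320.45 / 29865 = 12.9021... → 12.90.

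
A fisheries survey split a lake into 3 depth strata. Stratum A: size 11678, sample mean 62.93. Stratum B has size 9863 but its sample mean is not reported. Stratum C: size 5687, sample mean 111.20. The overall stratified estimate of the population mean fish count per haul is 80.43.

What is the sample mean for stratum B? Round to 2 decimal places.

83.41

Σ Nₕx̄ₕ = N·μ, so 9863·x̄_B = 27228·80.43 − (11678·62.93 + 5687·111.20).
= 2189948.04 − 1367290.94 = 822657.1.
x̄_B = 822657.1 / 9863 = 83.4084... → 83.41.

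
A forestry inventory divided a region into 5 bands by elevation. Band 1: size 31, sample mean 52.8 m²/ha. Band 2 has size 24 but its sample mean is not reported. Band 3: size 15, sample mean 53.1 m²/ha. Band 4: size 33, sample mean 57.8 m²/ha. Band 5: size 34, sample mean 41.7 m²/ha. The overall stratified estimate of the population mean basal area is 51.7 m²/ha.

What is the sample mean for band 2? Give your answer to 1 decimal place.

55.2

N = 31 + 24 + 15 + 33 + 34 = 137.
Overall total = μ·N = 51.7·137 = 7082.9.
Subtract the known strata: 31·52.8 + 15·53.1 + 33·57.8 + 34·41.7 = 5758.5.
Remaining total for band 2: 7082.9 − 5758.5 = 1324.4.
Divide by its size: 1324.4 / 24 = 55.183... → 55.2.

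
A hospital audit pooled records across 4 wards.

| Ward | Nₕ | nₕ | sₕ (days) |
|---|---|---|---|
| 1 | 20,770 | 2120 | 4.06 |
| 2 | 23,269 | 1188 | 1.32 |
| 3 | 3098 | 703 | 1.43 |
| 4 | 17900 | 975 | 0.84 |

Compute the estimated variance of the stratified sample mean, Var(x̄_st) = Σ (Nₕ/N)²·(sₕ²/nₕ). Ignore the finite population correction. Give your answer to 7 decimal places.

0.0010422

N = 65037. Term for each stratum: Wₕ²sₕ²/nₕ.
Var(x̄_st) = 0.0007929909 + 0.0001877439 + 0.0000066002 + 0.0000548200 = 0.0010421550 → 0.0010422.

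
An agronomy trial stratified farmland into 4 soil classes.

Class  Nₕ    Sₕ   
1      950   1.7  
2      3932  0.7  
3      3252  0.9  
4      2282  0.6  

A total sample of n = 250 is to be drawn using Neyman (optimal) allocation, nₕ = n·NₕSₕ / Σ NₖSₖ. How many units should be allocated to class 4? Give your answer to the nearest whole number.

Σ NₕSₕ = 950·1.7 + 3932·0.7 + 3252·0.9 + 2282·0.6 = 8663.4.
Share for 4: 1369.2/8663.4 = 0.15804.
n_4 = 250 × 0.15804 = 39.511... → 40.

40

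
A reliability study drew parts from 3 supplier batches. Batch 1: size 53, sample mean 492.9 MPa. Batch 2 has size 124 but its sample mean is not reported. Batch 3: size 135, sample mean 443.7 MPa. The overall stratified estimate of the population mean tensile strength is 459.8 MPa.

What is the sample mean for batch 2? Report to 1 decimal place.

463.2

Σ Nₕx̄ₕ = N·μ, so 124·x̄_2 = 312·459.8 − (53·492.9 + 135·443.7).
= 143457.6 − 86023.2 = 57434.4.
x̄_2 = 57434.4 / 124 = 463.181... → 463.2.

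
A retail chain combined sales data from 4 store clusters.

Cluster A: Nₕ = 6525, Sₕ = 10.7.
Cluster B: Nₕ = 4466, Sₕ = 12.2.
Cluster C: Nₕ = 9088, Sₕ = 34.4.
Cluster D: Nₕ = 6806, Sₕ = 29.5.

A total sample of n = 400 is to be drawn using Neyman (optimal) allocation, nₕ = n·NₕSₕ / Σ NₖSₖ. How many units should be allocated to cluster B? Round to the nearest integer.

34

Σ NₕSₕ = 6525·10.7 + 4466·12.2 + 9088·34.4 + 6806·29.5 = 637706.9.
Share for B: 54485.2/637706.9 = 0.08544.
n_B = 400 × 0.08544 = 34.176... → 34.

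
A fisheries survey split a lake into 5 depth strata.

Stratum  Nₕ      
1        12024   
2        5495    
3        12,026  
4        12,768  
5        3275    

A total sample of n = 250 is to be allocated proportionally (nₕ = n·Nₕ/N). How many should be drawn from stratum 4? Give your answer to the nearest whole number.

70

Share of stratum 4 = 12768/45588 = 0.28007.
Allocate 250 × 0.28007 = 70.018... → 70.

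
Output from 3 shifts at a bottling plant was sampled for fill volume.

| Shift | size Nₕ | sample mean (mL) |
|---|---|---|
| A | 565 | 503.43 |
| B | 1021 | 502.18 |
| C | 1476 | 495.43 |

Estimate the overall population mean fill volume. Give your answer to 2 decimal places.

499.16

x̄_st = (Σ Nₕx̄ₕ) / (Σ Nₕ) = (565·503.43 + 1021·502.18 + 1476·495.43) / 3062
= 1528418.41 / 3062 = 499.1569... → 499.16.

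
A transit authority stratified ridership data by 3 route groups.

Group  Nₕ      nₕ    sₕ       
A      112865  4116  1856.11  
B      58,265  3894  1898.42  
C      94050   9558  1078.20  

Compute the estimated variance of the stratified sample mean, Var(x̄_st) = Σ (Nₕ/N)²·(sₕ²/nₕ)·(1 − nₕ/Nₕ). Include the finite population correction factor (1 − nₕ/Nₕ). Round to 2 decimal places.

201.53

N = 265180. Term for each stratum: Wₕ²sₕ²/nₕ·(1−nₕ/Nₕ).
Var(x̄_st) = 146.09491 + 41.69483 + 13.74436 = 201.53410 → 201.53.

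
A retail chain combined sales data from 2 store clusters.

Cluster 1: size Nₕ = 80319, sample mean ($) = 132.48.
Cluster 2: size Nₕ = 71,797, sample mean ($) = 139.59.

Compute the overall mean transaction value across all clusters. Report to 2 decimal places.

N = 152116; weights Wₕ = Nₕ/N = (0.5280, 0.4720).
x̄_st = Σ Wₕ·x̄ₕ = 0.5280·132.48 + 0.4720·139.59 ≈ 135.8358...
→ 135.84.

135.84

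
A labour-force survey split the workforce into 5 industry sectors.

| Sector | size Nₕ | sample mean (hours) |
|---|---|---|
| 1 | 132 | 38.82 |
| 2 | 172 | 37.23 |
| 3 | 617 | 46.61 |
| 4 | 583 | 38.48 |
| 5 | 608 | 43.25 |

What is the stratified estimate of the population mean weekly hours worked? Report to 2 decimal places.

42.15

N = 132 + 172 + 617 + 583 + 608 = 2112.
The stratified mean weights each stratum mean by its population share Nₕ/N.
Σ Nₕx̄ₕ = 132·38.82 + 172·37.23 + 617·46.61 + 583·38.48 + 608·43.25 = 5124.24 + 6403.56 + 28758.37 + 22433.84 + 26296 = 89016.01.
Divide by N: 89016.01 / 2112 = 42.1477... → 42.15.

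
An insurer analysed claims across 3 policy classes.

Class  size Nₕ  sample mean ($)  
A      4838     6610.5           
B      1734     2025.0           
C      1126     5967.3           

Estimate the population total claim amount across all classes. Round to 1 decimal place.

42212128.8

A: 4838·6610.5 = 31981599
B: 1734·2025.0 = 3511350
C: 1126·5967.3 = 6719179.8
τ̂ = Σ Nₕx̄ₕ = 42212128.8.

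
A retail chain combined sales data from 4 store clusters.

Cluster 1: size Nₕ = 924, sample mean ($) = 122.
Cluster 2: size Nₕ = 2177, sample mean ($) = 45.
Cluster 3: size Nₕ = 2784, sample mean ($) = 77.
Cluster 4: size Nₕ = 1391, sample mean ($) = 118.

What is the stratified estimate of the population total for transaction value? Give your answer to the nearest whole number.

1: 924·122 = 112728
2: 2177·45 = 97965
3: 2784·77 = 214368
4: 1391·118 = 164138
τ̂ = Σ Nₕx̄ₕ = 589199.

589199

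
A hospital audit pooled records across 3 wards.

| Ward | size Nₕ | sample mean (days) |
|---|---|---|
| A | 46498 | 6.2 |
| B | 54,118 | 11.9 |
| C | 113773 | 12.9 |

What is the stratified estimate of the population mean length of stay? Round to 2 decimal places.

11.19

x̄_st = (Σ Nₕx̄ₕ) / (Σ Nₕ) = (46498·6.2 + 54118·11.9 + 113773·12.9) / 214389
= 2399963.5 / 214389 = 11.1944... → 11.19.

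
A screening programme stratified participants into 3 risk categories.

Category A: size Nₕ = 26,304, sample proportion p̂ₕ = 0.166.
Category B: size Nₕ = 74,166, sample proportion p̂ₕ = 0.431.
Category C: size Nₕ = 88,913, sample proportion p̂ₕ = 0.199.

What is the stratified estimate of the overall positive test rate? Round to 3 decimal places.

0.285

N = 26304 + 74166 + 88913 = 189383.
Overall proportion = Σ (Nₕ/N)·p̂ₕ.
Σ Nₕp̂ₕ = 4366.464 + 31965.546 + 17693.687 = 54025.697.
54025.697 / 189383 = 0.28527... → 0.285.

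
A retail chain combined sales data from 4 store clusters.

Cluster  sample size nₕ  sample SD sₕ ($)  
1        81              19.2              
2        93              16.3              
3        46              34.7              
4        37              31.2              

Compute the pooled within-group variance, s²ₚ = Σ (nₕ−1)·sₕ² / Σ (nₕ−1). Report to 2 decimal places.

565.86

Degrees of freedom: 80 + 92 + 45 + 36 = 253.
Σ(nₕ−1)sₕ² = 80·368.64 + 92·265.69 + 45·1204.09 + 36·973.44 = 143162.57.
s²ₚ = 143162.57 / 253 = 565.8600... → 565.86.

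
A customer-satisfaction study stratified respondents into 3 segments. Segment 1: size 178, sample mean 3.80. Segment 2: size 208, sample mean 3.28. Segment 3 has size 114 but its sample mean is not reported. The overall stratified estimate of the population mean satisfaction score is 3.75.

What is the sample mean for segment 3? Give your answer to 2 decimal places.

4.53

N = 178 + 208 + 114 = 500.
Overall total = μ·N = 3.75·500 = 1875.
Subtract the known strata: 178·3.80 + 208·3.28 = 1358.64.
Remaining total for segment 3: 1875 − 1358.64 = 516.36.
Divide by its size: 516.36 / 114 = 4.5295... → 4.53.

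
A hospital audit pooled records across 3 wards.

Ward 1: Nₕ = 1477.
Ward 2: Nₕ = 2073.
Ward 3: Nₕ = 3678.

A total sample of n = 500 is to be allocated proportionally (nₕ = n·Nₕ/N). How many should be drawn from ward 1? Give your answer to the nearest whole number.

N = 1477 + 2073 + 3678 = 7228.
n_1 = 500·1477/7228 = 102.172... → 102.

102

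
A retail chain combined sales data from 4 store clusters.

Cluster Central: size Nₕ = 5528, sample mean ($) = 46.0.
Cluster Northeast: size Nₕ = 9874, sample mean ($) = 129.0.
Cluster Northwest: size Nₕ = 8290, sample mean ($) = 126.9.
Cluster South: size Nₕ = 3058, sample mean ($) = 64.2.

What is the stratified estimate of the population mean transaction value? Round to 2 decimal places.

N = 26750; weights Wₕ = Nₕ/N = (0.2067, 0.3691, 0.3099, 0.1143).
x̄_st = Σ Wₕ·x̄ₕ = 0.2067·46.0 + 0.3691·129.0 + 0.3099·126.9 + 0.1143·64.2 ≈ 103.7891...
→ 103.79.

103.79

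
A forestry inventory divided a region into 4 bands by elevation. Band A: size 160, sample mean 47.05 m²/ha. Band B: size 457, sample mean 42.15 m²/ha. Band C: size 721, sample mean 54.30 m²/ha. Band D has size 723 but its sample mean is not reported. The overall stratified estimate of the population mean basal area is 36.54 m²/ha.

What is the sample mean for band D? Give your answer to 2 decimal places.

Σ Nₕx̄ₕ = N·μ, so 723·x̄_D = 2061·36.54 − (160·47.05 + 457·42.15 + 721·54.30).
= 75308.94 − 65940.85 = 9368.09.
x̄_D = 9368.09 / 723 = 12.9572... → 12.96.

12.96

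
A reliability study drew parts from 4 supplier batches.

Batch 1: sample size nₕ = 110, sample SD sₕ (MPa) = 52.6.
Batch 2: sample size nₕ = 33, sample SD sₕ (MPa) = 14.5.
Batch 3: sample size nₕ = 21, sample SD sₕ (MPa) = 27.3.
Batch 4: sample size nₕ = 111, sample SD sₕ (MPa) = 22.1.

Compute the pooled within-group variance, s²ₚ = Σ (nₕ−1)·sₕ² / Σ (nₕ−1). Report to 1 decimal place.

1: (110−1)·52.6² = 109·2766.76 = 301576.84
2: (33−1)·14.5² = 32·210.25 = 6728
3: (21−1)·27.3² = 20·745.29 = 14905.8
4: (111−1)·22.1² = 110·488.41 = 53725.1
Numerator = 376935.74; denominator = Σ(nₕ−1) = 271.
s²ₚ = 376935.74/271 = 1390.907... → 1390.9.

1390.9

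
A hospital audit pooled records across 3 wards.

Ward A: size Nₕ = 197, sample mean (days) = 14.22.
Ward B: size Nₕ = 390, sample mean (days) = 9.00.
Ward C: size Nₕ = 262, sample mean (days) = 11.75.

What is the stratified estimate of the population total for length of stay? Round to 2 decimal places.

9389.84

Population total = Σ Nₕ·x̄ₕ (each stratum's size times its mean).
197·14.22 + 390·9.00 + 262·11.75 = 2801.34 + 3510 + 3078.5 = 9389.84.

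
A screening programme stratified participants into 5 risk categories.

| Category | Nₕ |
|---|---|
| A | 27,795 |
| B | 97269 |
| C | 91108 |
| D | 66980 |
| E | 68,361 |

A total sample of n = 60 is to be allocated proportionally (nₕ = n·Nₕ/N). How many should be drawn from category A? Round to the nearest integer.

N = 27795 + 97269 + 91108 + 66980 + 68361 = 351513.
n_A = 60·27795/351513 = 4.744... → 5.

5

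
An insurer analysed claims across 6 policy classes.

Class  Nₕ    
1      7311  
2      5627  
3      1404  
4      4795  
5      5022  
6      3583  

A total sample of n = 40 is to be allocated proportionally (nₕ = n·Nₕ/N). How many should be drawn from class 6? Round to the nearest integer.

N = 7311 + 5627 + 1404 + 4795 + 5022 + 3583 = 27742.
n_6 = 40·3583/27742 = 5.166... → 5.

5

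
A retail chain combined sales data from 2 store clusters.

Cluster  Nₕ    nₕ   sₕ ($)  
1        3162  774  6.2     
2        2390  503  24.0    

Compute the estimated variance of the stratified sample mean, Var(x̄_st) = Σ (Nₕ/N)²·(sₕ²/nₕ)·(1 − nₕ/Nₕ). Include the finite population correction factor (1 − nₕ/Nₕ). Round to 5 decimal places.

0.17971

N = 5552. Term for each stratum: Wₕ²sₕ²/nₕ·(1−nₕ/Nₕ).
Var(x̄_st) = 0.01216577 + 0.16754265 = 0.17970842 → 0.17971.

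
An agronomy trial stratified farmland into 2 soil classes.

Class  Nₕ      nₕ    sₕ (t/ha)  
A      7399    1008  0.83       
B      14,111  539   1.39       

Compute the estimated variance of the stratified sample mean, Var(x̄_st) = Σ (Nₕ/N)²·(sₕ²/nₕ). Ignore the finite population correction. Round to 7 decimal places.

N = 21510. Term for each stratum: Wₕ²sₕ²/nₕ.
Var(x̄_st) = 0.0000808651 + 0.0015426791 = 0.0016235442 → 0.0016235.

0.0016235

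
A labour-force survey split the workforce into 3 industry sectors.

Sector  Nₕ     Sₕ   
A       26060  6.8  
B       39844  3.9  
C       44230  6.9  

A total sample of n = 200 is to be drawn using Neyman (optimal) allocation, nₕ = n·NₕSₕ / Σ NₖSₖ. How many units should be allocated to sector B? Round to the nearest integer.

A: NₕSₕ = 26060·6.8 = 177208
B: NₕSₕ = 39844·3.9 = 155391.6
C: NₕSₕ = 44230·6.9 = 305187
Σ NₕSₕ = 637786.6.
n_B = 200·155391.6/637786.6 = 48.728... → 49.

49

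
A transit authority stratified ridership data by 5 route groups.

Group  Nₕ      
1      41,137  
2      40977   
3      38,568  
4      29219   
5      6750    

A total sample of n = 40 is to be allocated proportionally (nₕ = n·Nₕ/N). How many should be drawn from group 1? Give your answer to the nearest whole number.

Share of group 1 = 41137/156651 = 0.26260.
Allocate 40 × 0.26260 = 10.504... → 11.

11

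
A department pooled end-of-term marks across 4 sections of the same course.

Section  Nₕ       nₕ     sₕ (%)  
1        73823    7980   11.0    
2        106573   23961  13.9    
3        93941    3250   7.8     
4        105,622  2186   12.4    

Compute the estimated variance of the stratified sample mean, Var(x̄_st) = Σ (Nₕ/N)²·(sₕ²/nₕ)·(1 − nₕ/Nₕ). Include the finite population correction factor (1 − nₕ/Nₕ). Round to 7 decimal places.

0.0074299

N = 379959. Term for each stratum: Wₕ²sₕ²/nₕ·(1−nₕ/Nₕ).
Var(x̄_st) = 0.0005105171 + 0.0004917468 + 0.0011047188 + 0.0053228698 = 0.0074298525 → 0.0074299.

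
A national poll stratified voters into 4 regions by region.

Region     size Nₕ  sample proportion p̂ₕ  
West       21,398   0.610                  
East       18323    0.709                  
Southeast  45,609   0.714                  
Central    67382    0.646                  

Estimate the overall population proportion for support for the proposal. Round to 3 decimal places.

Wₕ = Nₕ/N with N = 152712: 0.1401, 0.1200, 0.2987, 0.4412.
p̂_st = 0.1401·0.610 + 0.1200·0.709 + 0.2987·0.714 + 0.4412·0.646 ≈ 0.66882... → 0.669.

0.669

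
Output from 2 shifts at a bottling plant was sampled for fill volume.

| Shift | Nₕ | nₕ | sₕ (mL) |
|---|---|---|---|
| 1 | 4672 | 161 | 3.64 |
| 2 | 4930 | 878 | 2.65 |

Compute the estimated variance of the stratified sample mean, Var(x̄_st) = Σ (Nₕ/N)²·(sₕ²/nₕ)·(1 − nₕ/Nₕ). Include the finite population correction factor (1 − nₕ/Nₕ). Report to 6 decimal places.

0.020545

N = 9602. Term for each stratum: Wₕ²sₕ²/nₕ·(1−nₕ/Nₕ).
Var(x̄_st) = 0.018811748 + 0.001732967 = 0.020544714 → 0.020545.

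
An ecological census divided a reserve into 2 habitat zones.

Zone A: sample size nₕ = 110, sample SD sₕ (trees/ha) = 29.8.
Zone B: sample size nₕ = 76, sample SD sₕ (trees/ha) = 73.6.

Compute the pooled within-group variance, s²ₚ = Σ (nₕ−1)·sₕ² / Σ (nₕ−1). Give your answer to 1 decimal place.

A: (110−1)·29.8² = 109·888.04 = 96796.36
B: (76−1)·73.6² = 75·5416.96 = 406272
Numerator = 503068.36; denominator = Σ(nₕ−1) = 184.
s²ₚ = 503068.36/184 = 2734.067... → 2734.1.

2734.1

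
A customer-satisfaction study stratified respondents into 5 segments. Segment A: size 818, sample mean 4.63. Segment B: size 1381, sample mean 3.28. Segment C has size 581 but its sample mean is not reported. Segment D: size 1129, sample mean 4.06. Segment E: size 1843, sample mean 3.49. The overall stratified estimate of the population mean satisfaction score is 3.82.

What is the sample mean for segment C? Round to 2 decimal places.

N = 818 + 1381 + 581 + 1129 + 1843 = 5752.
Overall total = μ·N = 3.82·5752 = 21972.64.
Subtract the known strata: 818·4.63 + 1381·3.28 + 1129·4.06 + 1843·3.49 = 19332.83.
Remaining total for segment C: 21972.64 − 19332.83 = 2639.81.
Divide by its size: 2639.81 / 581 = 4.5436... → 4.54.

4.54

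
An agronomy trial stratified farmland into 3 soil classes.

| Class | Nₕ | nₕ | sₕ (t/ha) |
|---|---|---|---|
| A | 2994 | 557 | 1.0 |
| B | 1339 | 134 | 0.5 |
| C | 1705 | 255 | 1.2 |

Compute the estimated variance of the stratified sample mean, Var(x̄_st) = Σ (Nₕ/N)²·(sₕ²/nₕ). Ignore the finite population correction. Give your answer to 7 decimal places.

N = 6038; Wₕ = Nₕ/N.
class A: (2994/6038)²·1.0²/557 = 0.0004414303
class B: (1339/6038)²·0.5²/134 = 0.0000917509
class C: (1705/6038)²·1.2²/255 = 0.0004502823
Sum = 0.0009834635 → 0.0009835.

0.0009835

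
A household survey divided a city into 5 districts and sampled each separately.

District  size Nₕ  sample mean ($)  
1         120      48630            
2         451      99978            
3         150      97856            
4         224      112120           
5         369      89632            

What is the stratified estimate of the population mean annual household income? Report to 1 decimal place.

N = 1314; weights Wₕ = Nₕ/N = (0.0913, 0.3432, 0.1142, 0.1705, 0.2808).
x̄_st = Σ Wₕ·x̄ₕ = 0.0913·48630 + 0.3432·99978 + 0.1142·97856 + 0.1705·112120 + 0.2808·89632 ≈ 94210.933...
→ 94210.9.

94210.9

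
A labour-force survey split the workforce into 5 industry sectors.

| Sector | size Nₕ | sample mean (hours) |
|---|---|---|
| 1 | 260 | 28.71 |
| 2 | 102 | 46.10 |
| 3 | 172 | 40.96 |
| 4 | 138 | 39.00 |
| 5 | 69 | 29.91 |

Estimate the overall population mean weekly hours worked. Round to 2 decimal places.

35.98

N = 741; weights Wₕ = Nₕ/N = (0.3509, 0.1377, 0.2321, 0.1862, 0.0931).
x̄_st = Σ Wₕ·x̄ₕ = 0.3509·28.71 + 0.1377·46.10 + 0.2321·40.96 + 0.1862·39.00 + 0.0931·29.91 ≈ 35.9753...
→ 35.98.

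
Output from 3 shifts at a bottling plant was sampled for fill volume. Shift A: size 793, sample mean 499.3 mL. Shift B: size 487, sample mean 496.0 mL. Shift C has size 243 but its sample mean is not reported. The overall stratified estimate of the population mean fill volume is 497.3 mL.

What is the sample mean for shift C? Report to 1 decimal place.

493.4

N = 793 + 487 + 243 = 1523.
Overall total = μ·N = 497.3·1523 = 757387.9.
Subtract the known strata: 793·499.3 + 487·496.0 = 637496.9.
Remaining total for shift C: 757387.9 − 637496.9 = 119891.
Divide by its size: 119891 / 243 = 493.379... → 493.4.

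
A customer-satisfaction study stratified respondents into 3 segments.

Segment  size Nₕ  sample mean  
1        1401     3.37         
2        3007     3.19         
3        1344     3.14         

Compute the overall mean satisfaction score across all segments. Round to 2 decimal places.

N = 5752; weights Wₕ = Nₕ/N = (0.2436, 0.5228, 0.2337).
x̄_st = Σ Wₕ·x̄ₕ = 0.2436·3.37 + 0.5228·3.19 + 0.2337·3.14 ≈ 3.2222...
→ 3.22.

3.22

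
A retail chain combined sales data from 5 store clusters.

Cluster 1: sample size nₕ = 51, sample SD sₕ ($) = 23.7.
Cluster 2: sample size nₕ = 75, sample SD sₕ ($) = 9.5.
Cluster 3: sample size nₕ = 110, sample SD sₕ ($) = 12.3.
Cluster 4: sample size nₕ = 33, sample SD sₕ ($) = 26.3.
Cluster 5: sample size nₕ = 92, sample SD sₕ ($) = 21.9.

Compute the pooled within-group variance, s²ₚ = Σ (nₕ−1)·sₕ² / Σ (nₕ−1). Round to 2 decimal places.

328.74

Degrees of freedom: 50 + 74 + 109 + 32 + 91 = 356.
Σ(nₕ−1)sₕ² = 50·561.69 + 74·90.25 + 109·151.29 + 32·691.69 + 91·479.61 = 117032.2.
s²ₚ = 117032.2 / 356 = 328.7421... → 328.74.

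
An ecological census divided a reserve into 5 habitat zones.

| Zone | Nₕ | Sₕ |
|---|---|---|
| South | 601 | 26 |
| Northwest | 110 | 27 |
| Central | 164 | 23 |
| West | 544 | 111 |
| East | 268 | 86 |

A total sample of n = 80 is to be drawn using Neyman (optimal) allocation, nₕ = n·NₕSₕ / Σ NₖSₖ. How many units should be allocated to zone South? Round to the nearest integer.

Σ NₕSₕ = 601·26 + 110·27 + 164·23 + 544·111 + 268·86 = 105800.
Share for South: 15626/105800 = 0.14769.
n_South = 80 × 0.14769 = 11.816... → 12.

12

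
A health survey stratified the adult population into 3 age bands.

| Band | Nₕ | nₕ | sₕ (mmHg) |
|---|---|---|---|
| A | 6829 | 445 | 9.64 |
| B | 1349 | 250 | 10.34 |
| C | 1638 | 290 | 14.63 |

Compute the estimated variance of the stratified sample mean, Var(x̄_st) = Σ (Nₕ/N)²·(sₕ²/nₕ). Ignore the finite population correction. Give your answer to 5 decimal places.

0.12970

N = 9816. Term for each stratum: Wₕ²sₕ²/nₕ.
Var(x̄_st) = 0.10107394 + 0.00807711 + 0.02055178 = 0.12970282 → 0.12970.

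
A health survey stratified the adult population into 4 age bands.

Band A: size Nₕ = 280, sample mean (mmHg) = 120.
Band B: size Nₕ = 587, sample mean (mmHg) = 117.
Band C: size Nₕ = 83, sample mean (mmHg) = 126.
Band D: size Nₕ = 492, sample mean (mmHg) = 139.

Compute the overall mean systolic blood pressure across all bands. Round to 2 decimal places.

x̄_st = (Σ Nₕx̄ₕ) / (Σ Nₕ) = (280·120 + 587·117 + 83·126 + 492·139) / 1442
= 181125 / 1442 = 125.6068... → 125.61.

125.61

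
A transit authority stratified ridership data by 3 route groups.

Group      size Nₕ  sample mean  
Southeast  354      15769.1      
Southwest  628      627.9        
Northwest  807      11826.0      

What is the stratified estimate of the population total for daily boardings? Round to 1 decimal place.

15520164.6

Southeast: 354·15769.1 = 5582261.4
Southwest: 628·627.9 = 394321.2
Northwest: 807·11826.0 = 9543582
τ̂ = Σ Nₕx̄ₕ = 15520164.6.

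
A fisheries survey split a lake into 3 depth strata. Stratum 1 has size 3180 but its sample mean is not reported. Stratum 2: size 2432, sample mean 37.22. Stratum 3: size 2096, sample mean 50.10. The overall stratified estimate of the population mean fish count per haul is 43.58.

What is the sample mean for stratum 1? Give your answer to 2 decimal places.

N = 3180 + 2432 + 2096 = 7708.
Overall total = μ·N = 43.58·7708 = 335914.64.
Subtract the known strata: 2432·37.22 + 2096·50.10 = 195528.64.
Remaining total for stratum 1: 335914.64 − 195528.64 = 140386.
Divide by its size: 140386 / 3180 = 44.1465... → 44.15.

44.15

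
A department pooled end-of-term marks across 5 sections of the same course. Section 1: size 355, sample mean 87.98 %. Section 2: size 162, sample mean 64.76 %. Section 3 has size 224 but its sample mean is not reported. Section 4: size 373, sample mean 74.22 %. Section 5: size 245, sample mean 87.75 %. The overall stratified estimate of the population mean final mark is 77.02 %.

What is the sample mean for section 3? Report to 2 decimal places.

61.44

Σ Nₕx̄ₕ = N·μ, so 224·x̄_3 = 1359·77.02 − (355·87.98 + 162·64.76 + 373·74.22 + 245·87.75).
= 104670.18 − 90906.83 = 13763.35.
x̄_3 = 13763.35 / 224 = 61.4435... → 61.44.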